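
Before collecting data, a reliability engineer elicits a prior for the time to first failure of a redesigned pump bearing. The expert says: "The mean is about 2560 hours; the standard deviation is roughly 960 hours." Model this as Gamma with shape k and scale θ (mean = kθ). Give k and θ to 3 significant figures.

k ≈ 7.11, θ ≈ 360

For Gamma(k, scale θ): mean = kθ, variance = kθ², so CV = 1/√k.
CV = SD/mean = 960/2560 = 0.375, hence k = 1/CV² = 7.11.
Then θ = mean/k = 2560/7.11 = 360.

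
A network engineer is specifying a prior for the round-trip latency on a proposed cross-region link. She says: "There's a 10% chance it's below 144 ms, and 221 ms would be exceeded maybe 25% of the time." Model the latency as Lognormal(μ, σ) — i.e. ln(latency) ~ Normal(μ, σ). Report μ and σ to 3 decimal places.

μ ≈ 5.250, σ ≈ 0.219

If T ~ Lognormal(μ,σ) then ln T ~ Normal(μ,σ), so the p-quantile of ln T is μ + z_p·σ.
ln(144) = 4.97 and ln(221) = 5.398; z_{0.1} = -1.282, z_{0.75} = 0.6745.
σ = (5.398 − 4.97)/(0.6745 − (-1.282)) = 0.219.
μ = 4.97 − (-1.282)·0.219 = 5.250.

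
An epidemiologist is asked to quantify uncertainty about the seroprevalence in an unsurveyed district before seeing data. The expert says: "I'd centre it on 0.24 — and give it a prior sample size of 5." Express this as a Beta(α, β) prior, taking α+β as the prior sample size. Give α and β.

α = 1.2, β = 3.8

Under the effective-sample-size interpretation, Beta(α, β) has prior mean α/(α+β) and prior sample size α+β.
So α+β = 5 and α/(α+β) = 0.24, giving α = 0.24·5 = 1.2 and β = 5 − 1.2 = 3.8.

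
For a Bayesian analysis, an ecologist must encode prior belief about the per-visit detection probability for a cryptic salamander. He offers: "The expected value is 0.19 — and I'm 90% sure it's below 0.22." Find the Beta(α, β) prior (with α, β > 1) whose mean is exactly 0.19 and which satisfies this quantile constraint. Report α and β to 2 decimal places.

With mean 0.19 fixed, write α = 0.19s, β = 0.81s where s = α+β.
Need P(θ < 0.22) = 0.9 under Beta(0.19s, 0.81s). Normal approximation: (q−m)/√(m(1−m)/s) ≈ z_{0.9} = 1.28, so s ≈ 0.19·0.81·(1.28)²/(0.22−0.19)² = 280.8.
At s = 280.8: P(θ<0.22) ≈ 0.897. Adjusting to match 0.9 gives s ≈ 288.63.
So α = 0.19·288.63 ≈ 54.84, β = 0.81·288.63 ≈ 233.79.

α ≈ 54.84, β ≈ 233.79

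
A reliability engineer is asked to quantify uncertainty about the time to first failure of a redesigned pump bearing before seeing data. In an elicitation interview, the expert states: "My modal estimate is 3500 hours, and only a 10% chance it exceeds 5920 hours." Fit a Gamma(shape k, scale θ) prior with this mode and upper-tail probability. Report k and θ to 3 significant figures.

Gamma(k,θ) with k>1 has mode (k−1)θ, so θ = 3500/(k−1).
Need P(X < 5920) = 0.9 with θ tied to k this way. Start at k = 2, θ = 3500: P(X<5920) ≈ 0.504.
Too low — raise k to concentrate. Iterating converges to k ≈ 7.85.
Then θ = 3500/(7.85−1) ≈ 511.

k ≈ 7.85, θ ≈ 511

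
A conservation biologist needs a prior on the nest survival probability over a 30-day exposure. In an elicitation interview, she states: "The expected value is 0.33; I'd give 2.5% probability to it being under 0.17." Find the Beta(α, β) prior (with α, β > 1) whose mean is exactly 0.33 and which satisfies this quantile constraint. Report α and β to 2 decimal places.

α ≈ 8.98, β ≈ 18.22

With mean 0.33 fixed, write α = 0.33s, β = 0.67s where s = α+β.
Need P(θ < 0.17) = 0.025 under Beta(0.33s, 0.67s). Normal approximation: (q−m)/√(m(1−m)/s) ≈ z_{0.025} = -1.96, so s ≈ 0.33·0.67·(-1.96)²/(0.17−0.33)² = 33.2.
At s = 33.2: P(θ<0.17) ≈ 0.015. Adjusting to match 0.025 gives s ≈ 27.20.
So α = 0.33·27.20 ≈ 8.98, β = 0.67·27.20 ≈ 18.22.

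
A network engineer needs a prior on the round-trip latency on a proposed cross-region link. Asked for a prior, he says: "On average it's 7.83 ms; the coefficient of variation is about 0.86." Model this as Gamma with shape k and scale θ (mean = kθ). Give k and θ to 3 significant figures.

For Gamma(k, scale θ): mean = kθ, variance = kθ², so CV = 1/√k.
CV = 0.86, hence k = 1/CV² = 1.35.
Then θ = mean/k = 7.83/1.35 = 5.79.

k ≈ 1.35, θ ≈ 5.79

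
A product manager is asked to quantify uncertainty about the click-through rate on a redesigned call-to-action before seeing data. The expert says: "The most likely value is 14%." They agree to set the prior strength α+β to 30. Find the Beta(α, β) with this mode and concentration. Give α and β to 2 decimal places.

For α,β > 1 the Beta mode is (α−1)/(α+β−2). With α+β = 30, the mode is (α−1)/28.
Set (α−1)/28 = 0.14 → α = 1 + 0.14·28 = 4.92.
β = 30 − α = 25.08.

α = 4.92, β = 25.08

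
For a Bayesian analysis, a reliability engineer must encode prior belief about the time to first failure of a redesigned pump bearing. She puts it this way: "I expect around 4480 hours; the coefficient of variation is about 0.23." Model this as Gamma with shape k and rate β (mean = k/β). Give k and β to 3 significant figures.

k ≈ 18.9, β ≈ 0.00422

For Gamma(k, rate β): mean = k/β, variance = k/β², so CV = 1/√k.
CV = 0.23, hence k = 1/CV² = 18.9.
Then β = k/mean = 18.9/4480 = 0.00422.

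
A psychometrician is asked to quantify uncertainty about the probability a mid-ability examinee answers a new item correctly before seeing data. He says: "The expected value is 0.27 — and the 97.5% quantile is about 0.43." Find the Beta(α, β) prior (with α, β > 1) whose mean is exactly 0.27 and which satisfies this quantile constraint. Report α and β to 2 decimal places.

With mean 0.27 fixed, write α = 0.27s, β = 0.73s where s = α+β.
Need P(θ < 0.43) = 0.975 under Beta(0.27s, 0.73s). Normal approximation: (q−m)/√(m(1−m)/s) ≈ z_{0.975} = 1.96, so s ≈ 0.27·0.73·(1.96)²/(0.43−0.27)² = 29.6.
At s = 29.6: P(θ<0.43) ≈ 0.968. Adjusting to match 0.975 gives s ≈ 33.40.
So α = 0.27·33.40 ≈ 9.02, β = 0.73·33.40 ≈ 24.38.

α ≈ 9.02, β ≈ 24.38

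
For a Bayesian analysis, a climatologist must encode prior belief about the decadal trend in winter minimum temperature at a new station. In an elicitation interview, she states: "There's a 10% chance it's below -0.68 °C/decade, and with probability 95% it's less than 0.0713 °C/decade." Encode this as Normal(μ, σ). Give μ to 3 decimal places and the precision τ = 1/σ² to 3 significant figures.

μ = -0.351, τ = 15.2

The p-quantile of Normal(μ,σ) is μ + z_p·σ, with z_{0.1} = -1.282 and z_{0.95} = 1.645.
Eliminate σ: μ = (z₂·x₁ − z₁·x₂)/(z₂ − z₁) = (1.645·-0.68 − (-1.282)·0.0713)/2.926 = -0.351.
Then σ = (x₂ − x₁)/(z₂ − z₁) = (0.0713 − -0.68)/2.926 = 0.257.
Precision τ = 1/σ² = 1/0.2567² = 15.2.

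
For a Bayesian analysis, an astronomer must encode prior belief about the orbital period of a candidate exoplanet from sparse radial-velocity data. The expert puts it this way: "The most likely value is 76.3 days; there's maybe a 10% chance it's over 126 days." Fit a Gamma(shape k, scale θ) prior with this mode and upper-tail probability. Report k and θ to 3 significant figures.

k ≈ 8.5, θ ≈ 10.2

Gamma(k,θ) with k>1 has mode (k−1)θ, so θ = 76.3/(k−1).
Need P(X < 126) = 0.9 with θ tied to k this way. Start at k = 2, θ = 76.3: P(X<126) ≈ 0.492.
Too low — raise k to concentrate. Iterating converges to k ≈ 8.5.
Then θ = 76.3/(8.5−1) ≈ 10.2.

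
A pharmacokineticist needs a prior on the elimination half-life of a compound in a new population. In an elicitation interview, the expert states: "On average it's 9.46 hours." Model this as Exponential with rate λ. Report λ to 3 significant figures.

λ ≈ 0.106

Exponential mean = 1/λ, so λ = 1/9.46 = 0.106.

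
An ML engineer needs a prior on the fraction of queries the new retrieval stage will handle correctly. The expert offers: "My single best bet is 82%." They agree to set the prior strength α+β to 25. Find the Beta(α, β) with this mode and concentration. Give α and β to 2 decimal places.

For α,β > 1 the Beta mode is (α−1)/(α+β−2). With α+β = 25, the mode is (α−1)/23.
Set (α−1)/23 = 0.82 → α = 1 + 0.82·23 = 19.86.
β = 25 − α = 5.14.

α = 19.86, β = 5.14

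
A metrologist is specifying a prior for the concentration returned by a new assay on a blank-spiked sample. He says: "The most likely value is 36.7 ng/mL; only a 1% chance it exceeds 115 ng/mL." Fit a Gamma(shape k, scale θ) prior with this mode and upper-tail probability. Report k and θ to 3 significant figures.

Gamma(k,θ) with k>1 has mode (k−1)θ, so θ = 36.7/(k−1).
Need P(X < 115) = 0.99 with θ tied to k this way. Start at k = 2, θ = 36.7: P(X<115) ≈ 0.820.
Too low — raise k to concentrate. Iterating converges to k ≈ 4.41.
Then θ = 36.7/(4.41−1) ≈ 10.7.

k ≈ 4.41, θ ≈ 10.7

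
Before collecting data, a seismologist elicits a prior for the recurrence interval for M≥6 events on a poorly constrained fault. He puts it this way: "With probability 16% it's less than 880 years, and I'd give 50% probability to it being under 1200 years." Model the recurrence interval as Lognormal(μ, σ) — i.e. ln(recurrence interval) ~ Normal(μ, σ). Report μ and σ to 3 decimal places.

If T ~ Lognormal(μ,σ) then ln T ~ Normal(μ,σ), so the p-quantile of ln T is μ + z_p·σ.
ln(880) = 6.78 and ln(1200) = 7.09; z_{0.16} = -0.9945, z_{0.5} = 0.
σ = (7.09 − 6.78)/(0 − (-0.9945)) = 0.312.
μ = 6.78 − (-0.9945)·0.312 = 7.090.

μ ≈ 7.090, σ ≈ 0.312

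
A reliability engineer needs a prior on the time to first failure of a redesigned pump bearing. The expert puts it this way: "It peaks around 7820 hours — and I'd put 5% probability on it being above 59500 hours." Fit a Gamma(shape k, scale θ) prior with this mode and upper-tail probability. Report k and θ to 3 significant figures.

Gamma(k,θ) with k>1 has mode (k−1)θ, so θ = 7820/(k−1).
Need P(X < 59500) = 0.95 with θ tied to k this way. Start at k = 2, θ = 7820: P(X<59500) ≈ 0.996.
Too high — lower k to spread out. Iterating converges to k ≈ 1.52.
Then θ = 7820/(1.52−1) ≈ 15100.

k ≈ 1.52, θ ≈ 15100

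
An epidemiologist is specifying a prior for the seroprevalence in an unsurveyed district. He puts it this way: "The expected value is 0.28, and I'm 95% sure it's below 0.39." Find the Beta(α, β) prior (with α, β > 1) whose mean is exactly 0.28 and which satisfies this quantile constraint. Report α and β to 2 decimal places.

α ≈ 13.60, β ≈ 34.96

With mean 0.28 fixed, write α = 0.28s, β = 0.72s where s = α+β.
Need P(θ < 0.39) = 0.95 under Beta(0.28s, 0.72s). Normal approximation: (q−m)/√(m(1−m)/s) ≈ z_{0.95} = 1.64, so s ≈ 0.28·0.72·(1.64)²/(0.39−0.28)² = 45.1.
At s = 45.1: P(θ<0.39) ≈ 0.944. Adjusting to match 0.95 gives s ≈ 48.56.
So α = 0.28·48.56 ≈ 13.60, β = 0.72·48.56 ≈ 34.96.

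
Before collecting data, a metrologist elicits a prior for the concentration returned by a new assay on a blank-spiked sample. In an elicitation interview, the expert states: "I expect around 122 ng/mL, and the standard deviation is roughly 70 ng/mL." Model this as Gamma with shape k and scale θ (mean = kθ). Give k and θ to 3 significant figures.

k ≈ 3.04, θ ≈ 40.2

For Gamma(k, scale θ): mean = kθ, variance = kθ², so CV = 1/√k.
CV = SD/mean = 70/122 = 0.5738, hence k = 1/CV² = 3.04.
Then θ = mean/k = 122/3.04 = 40.2.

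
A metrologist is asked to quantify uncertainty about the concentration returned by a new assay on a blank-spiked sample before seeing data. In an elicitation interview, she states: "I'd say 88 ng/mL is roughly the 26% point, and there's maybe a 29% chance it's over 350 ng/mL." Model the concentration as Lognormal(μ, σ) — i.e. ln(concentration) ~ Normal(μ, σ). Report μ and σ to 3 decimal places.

μ ≈ 5.220, σ ≈ 1.154

If T ~ Lognormal(μ,σ) then ln T ~ Normal(μ,σ), so the p-quantile of ln T is μ + z_p·σ.
ln(88) = 4.477 and ln(350) = 5.858; z_{0.26} = -0.6433, z_{0.71} = 0.5534.
σ = (5.858 − 4.477)/(0.5534 − (-0.6433)) = 1.154.
μ = 4.477 − (-0.6433)·1.154 = 5.220.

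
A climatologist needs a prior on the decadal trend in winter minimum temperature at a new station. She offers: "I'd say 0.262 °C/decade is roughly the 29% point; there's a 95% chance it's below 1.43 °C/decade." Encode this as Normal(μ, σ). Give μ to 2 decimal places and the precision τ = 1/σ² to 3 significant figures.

For Normal(μ,σ), the p-quantile is μ + z_p·σ. Here z_{0.29} = -0.5534, z_{0.95} = 1.645.
So 0.262 = μ − 0.5534σ and 1.43 = μ + 1.645σ.
Subtracting: σ = (1.43 − 0.262)/(1.645 − (-0.5534)) = 0.53.
Then μ = 0.262 − (-0.5534)·0.53 = 0.56.
Precision τ = 1/σ² = 1/0.5313² = 3.54.

μ = 0.56, τ = 3.54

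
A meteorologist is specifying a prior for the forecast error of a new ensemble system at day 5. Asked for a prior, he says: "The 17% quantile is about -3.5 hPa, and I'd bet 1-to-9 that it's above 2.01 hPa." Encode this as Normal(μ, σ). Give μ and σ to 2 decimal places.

μ = -1.15, σ = 2.46

The p-quantile of Normal(μ,σ) is μ + z_p·σ, with z_{0.17} = -0.9542 and z_{0.9} = 1.282.
Eliminate σ: μ = (z₂·x₁ − z₁·x₂)/(z₂ − z₁) = (1.282·-3.5 − (-0.9542)·2.01)/2.236 = -1.15.
Then σ = (x₂ − x₁)/(z₂ − z₁) = (2.01 − -3.5)/2.236 = 2.46.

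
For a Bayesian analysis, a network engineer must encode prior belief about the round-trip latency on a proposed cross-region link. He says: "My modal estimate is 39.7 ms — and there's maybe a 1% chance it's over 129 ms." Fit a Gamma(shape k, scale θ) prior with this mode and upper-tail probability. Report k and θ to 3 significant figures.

k ≈ 4.18, θ ≈ 12.5

Gamma(k,θ) with k>1 has mode (k−1)θ, so θ = 39.7/(k−1).
Need P(X < 129) = 0.99 with θ tied to k this way. Start at k = 2, θ = 39.7: P(X<129) ≈ 0.835.
Too low — raise k to concentrate. Iterating converges to k ≈ 4.18.
Then θ = 39.7/(4.18−1) ≈ 12.5.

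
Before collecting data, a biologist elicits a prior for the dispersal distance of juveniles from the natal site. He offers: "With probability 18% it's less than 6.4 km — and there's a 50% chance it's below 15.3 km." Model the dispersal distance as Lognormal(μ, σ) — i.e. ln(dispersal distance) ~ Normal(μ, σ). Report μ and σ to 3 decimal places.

μ ≈ 2.728, σ ≈ 0.952

If T ~ Lognormal(μ,σ) then ln T ~ Normal(μ,σ), so the p-quantile of ln T is μ + z_p·σ.
ln(6.4) = 1.856 and ln(15.3) = 2.728; z_{0.18} = -0.9154, z_{0.5} = 0.
σ = (2.728 − 1.856)/(0 − (-0.9154)) = 0.952.
μ = 1.856 − (-0.9154)·0.952 = 2.728.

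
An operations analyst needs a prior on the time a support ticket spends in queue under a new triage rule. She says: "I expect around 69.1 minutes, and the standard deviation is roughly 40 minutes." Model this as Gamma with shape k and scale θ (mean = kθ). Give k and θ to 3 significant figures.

k ≈ 2.98, θ ≈ 23.2

For Gamma(k, scale θ): mean = kθ, variance = kθ², so CV = 1/√k.
CV = SD/mean = 40/69.1 = 0.5789, hence k = 1/CV² = 2.98.
Then θ = mean/k = 69.1/2.98 = 23.2.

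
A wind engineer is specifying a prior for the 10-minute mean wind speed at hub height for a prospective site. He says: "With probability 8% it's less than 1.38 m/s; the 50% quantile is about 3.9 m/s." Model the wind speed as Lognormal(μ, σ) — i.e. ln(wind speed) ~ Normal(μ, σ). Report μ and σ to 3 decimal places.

μ ≈ 1.361, σ ≈ 0.739

If T ~ Lognormal(μ,σ) then ln T ~ Normal(μ,σ), so the p-quantile of ln T is μ + z_p·σ.
ln(1.38) = 0.3221 and ln(3.9) = 1.361; z_{0.08} = -1.405, z_{0.5} = 0.
σ = (1.361 − 0.3221)/(0 − (-1.405)) = 0.739.
μ = 0.3221 − (-1.405)·0.739 = 1.361.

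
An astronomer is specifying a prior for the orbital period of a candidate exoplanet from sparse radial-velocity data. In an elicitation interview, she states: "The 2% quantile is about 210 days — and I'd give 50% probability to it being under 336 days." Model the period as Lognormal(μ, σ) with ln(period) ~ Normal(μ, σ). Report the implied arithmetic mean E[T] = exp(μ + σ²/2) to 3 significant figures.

If T ~ Lognormal(μ,σ) then ln T ~ Normal(μ,σ), so the p-quantile of ln T is μ + z_p·σ.
ln(210) = 5.347 and ln(336) = 5.817; z_{0.02} = -2.054, z_{0.5} = 0.
σ = (5.817 − 5.347)/(0 − (-2.054)) = 0.229.
μ = 5.347 − (-2.054)·0.229 = 5.817.
E[T] = exp(μ + σ²/2) = exp(5.817 + 0.0262) = 345 days.

E[T] ≈ 345 days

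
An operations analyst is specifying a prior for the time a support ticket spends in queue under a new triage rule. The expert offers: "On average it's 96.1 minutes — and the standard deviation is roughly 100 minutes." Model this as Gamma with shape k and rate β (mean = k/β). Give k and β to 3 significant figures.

k ≈ 0.924, β ≈ 0.00961

For Gamma(k, rate β): mean = k/β, variance = k/β², so CV = 1/√k.
CV = SD/mean = 100/96.1 = 1.041, hence k = 1/CV² = 0.924.
Then β = k/mean = 0.924/96.1 = 0.00961.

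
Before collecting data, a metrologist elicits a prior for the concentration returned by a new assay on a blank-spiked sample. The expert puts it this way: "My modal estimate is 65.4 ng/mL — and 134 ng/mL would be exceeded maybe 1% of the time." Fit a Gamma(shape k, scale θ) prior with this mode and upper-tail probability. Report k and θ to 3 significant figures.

Gamma(k,θ) with k>1 has mode (k−1)θ, so θ = 65.4/(k−1).
Need P(X < 134) = 0.99 with θ tied to k this way. Start at k = 2, θ = 65.4: P(X<134) ≈ 0.607.
Too low — raise k to concentrate. Iterating converges to k ≈ 10.5.
Then θ = 65.4/(10.5−1) ≈ 6.88.

k ≈ 10.5, θ ≈ 6.88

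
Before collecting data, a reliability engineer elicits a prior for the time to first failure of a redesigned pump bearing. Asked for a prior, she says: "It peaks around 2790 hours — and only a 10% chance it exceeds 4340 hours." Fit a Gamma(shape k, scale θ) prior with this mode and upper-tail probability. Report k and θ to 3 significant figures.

Gamma(k,θ) with k>1 has mode (k−1)θ, so θ = 2790/(k−1).
Need P(X < 4340) = 0.9 with θ tied to k this way. Start at k = 2, θ = 2790: P(X<4340) ≈ 0.461.
Too low — raise k to concentrate. Iterating converges to k ≈ 10.6.
Then θ = 2790/(10.6−1) ≈ 291.

k ≈ 10.6, θ ≈ 291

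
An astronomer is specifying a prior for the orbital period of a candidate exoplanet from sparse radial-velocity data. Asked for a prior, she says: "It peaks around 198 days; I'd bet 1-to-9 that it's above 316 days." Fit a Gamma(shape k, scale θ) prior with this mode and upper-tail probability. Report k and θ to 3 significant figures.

Gamma(k,θ) with k>1 has mode (k−1)θ, so θ = 198/(k−1).
Need P(X < 316) = 0.9 with θ tied to k this way. Start at k = 2, θ = 198: P(X<316) ≈ 0.474.
Too low — raise k to concentrate. Iterating converges to k ≈ 9.59.
Then θ = 198/(9.59−1) ≈ 23.

k ≈ 9.59, θ ≈ 23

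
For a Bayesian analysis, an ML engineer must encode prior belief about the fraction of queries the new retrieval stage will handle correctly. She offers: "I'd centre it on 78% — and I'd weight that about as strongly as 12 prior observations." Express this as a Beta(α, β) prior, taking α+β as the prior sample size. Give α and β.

Under the effective-sample-size interpretation, Beta(α, β) has prior mean α/(α+β) and prior sample size α+β.
So α+β = 12 and α/(α+β) = 0.78, giving α = 0.78·12 = 9.36 and β = 12 − 9.36 = 2.64.

α = 9.36, β = 2.64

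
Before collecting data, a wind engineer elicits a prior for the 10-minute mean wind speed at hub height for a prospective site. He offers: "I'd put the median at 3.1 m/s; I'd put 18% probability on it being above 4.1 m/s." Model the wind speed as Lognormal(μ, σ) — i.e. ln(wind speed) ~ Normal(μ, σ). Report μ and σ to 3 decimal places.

μ ≈ 1.131, σ ≈ 0.305

If T ~ Lognormal(μ,σ) then ln T ~ Normal(μ,σ), so the p-quantile of ln T is μ + z_p·σ.
ln(3.1) = 1.131 and ln(4.1) = 1.411; z_{0.5} = 0, z_{0.82} = 0.9154.
σ = (1.411 − 1.131)/(0.9154 − (0)) = 0.305.
μ = 1.131 − (0)·0.305 = 1.131.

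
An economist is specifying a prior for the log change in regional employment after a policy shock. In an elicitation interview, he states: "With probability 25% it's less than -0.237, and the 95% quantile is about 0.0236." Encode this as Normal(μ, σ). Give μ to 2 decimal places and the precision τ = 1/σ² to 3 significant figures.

The p-quantile of Normal(μ,σ) is μ + z_p·σ, with z_{0.25} = -0.6745 and z_{0.95} = 1.645.
Eliminate σ: μ = (z₂·x₁ − z₁·x₂)/(z₂ − z₁) = (1.645·-0.237 − (-0.6745)·0.0236)/2.319 = -0.16.
Then σ = (x₂ − x₁)/(z₂ − z₁) = (0.0236 − -0.237)/2.319 = 0.11.
Precision τ = 1/σ² = 1/0.1124² = 79.2.

μ = -0.16, τ = 79.2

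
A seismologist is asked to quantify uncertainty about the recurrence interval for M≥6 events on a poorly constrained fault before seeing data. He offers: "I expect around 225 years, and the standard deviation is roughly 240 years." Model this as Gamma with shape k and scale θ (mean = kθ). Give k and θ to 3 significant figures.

k ≈ 0.879, θ ≈ 256

For Gamma(k, scale θ): mean = kθ, variance = kθ², so CV = 1/√k.
CV = SD/mean = 240/225 = 1.067, hence k = 1/CV² = 0.879.
Then θ = mean/k = 225/0.879 = 256.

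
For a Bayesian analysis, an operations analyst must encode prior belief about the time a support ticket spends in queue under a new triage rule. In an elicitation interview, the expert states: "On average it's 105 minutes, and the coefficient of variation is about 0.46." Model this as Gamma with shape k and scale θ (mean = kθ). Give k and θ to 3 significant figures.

For Gamma(k, scale θ): mean = kθ, variance = kθ², so CV = 1/√k.
CV = 0.46, hence k = 1/CV² = 4.73.
Then θ = mean/k = 105/4.73 = 22.2.

k ≈ 4.73, θ ≈ 22.2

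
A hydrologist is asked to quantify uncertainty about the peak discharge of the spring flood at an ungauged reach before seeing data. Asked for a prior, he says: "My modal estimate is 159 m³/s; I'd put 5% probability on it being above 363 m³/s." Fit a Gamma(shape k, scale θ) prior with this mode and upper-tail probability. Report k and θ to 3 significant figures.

Gamma(k,θ) with k>1 has mode (k−1)θ, so θ = 159/(k−1).
Need P(X < 363) = 0.95 with θ tied to k this way. Start at k = 2, θ = 159: P(X<363) ≈ 0.665.
Too low — raise k to concentrate. Iterating converges to k ≈ 5.02.
Then θ = 159/(5.02−1) ≈ 39.5.

k ≈ 5.02, θ ≈ 39.5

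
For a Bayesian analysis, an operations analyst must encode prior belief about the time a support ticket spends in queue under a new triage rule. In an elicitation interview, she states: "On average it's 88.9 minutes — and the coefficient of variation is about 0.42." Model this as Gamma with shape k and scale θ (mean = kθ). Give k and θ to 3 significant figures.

For Gamma(k, scale θ): mean = kθ, variance = kθ², so CV = 1/√k.
CV = 0.42, hence k = 1/CV² = 5.67.
Then θ = mean/k = 88.9/5.67 = 15.7.

k ≈ 5.67, θ ≈ 15.7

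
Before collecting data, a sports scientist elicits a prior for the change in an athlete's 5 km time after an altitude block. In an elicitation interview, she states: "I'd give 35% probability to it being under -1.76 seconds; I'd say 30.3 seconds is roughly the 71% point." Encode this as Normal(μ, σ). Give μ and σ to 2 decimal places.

μ = 11.40, σ = 34.15

The p-quantile of Normal(μ,σ) is μ + z_p·σ, with z_{0.35} = -0.3853 and z_{0.71} = 0.5534.
Eliminate σ: μ = (z₂·x₁ − z₁·x₂)/(z₂ − z₁) = (0.5534·-1.76 − (-0.3853)·30.3)/0.9387 = 11.40.
Then σ = (x₂ − x₁)/(z₂ − z₁) = (30.3 − -1.76)/0.9387 = 34.15.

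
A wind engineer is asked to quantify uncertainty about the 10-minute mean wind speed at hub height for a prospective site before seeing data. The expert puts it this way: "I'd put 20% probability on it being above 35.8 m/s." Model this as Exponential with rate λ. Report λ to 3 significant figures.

λ ≈ 0.045

P(T > 35.8) = e^(−λ·35.8) = 0.2, so λ = −ln(0.2)/35.8 = 0.045.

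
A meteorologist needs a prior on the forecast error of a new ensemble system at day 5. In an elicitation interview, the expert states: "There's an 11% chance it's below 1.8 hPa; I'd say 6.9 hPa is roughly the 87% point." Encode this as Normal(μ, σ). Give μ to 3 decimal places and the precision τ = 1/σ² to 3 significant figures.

For Normal(μ,σ), the p-quantile is μ + z_p·σ. Here z_{0.11} = -1.227, z_{0.87} = 1.126.
So 1.8 = μ − 1.227σ and 6.9 = μ + 1.126σ.
Subtracting: σ = (6.9 − 1.8)/(1.126 − (-1.227)) = 2.168.
Then μ = 1.8 − (-1.227)·2.168 = 4.459.
Precision τ = 1/σ² = 1/2.168² = 0.213.

μ = 4.459, τ = 0.213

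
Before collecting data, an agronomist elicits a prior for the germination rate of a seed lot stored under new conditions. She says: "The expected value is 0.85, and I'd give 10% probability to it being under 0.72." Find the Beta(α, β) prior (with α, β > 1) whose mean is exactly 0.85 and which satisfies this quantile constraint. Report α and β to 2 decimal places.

With mean 0.85 fixed, write α = 0.85s, β = 0.15s where s = α+β.
Need P(θ < 0.72) = 0.1 under Beta(0.85s, 0.15s). Normal approximation: (q−m)/√(m(1−m)/s) ≈ z_{0.1} = -1.28, so s ≈ 0.85·0.15·(-1.28)²/(0.72−0.85)² = 12.4.
At s = 12.4: P(θ<0.72) ≈ 0.107. Adjusting to match 0.1 gives s ≈ 13.46.
So α = 0.85·13.46 ≈ 11.44, β = 0.15·13.46 ≈ 2.02.

α ≈ 11.44, β ≈ 2.02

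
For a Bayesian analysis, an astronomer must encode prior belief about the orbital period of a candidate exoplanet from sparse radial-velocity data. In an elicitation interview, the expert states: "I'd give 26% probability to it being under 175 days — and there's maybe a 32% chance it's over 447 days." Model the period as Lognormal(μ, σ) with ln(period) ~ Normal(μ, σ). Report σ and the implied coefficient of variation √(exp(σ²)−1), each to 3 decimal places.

If T ~ Lognormal(μ,σ) then ln T ~ Normal(μ,σ), so the p-quantile of ln T is μ + z_p·σ.
ln(175) = 5.165 and ln(447) = 6.103; z_{0.26} = -0.6433, z_{0.68} = 0.4677.
σ = (6.103 − 5.165)/(0.4677 − (-0.6433)) = 0.844.
μ = 5.165 − (-0.6433)·0.844 = 5.708.
CV = √(exp(σ²)−1) = √(exp(0.7124)−1) = 1.019.

σ ≈ 0.844, CV ≈ 1.019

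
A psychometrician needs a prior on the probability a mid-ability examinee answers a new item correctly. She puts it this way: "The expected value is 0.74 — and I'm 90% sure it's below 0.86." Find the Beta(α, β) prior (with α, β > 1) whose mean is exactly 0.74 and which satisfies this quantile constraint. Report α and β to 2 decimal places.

With mean 0.74 fixed, write α = 0.74s, β = 0.26s where s = α+β.
Need P(θ < 0.86) = 0.9 under Beta(0.74s, 0.26s). Normal approximation: (q−m)/√(m(1−m)/s) ≈ z_{0.9} = 1.28, so s ≈ 0.74·0.26·(1.28)²/(0.86−0.74)² = 21.9.
At s = 21.9: P(θ<0.86) ≈ 0.916. Adjusting to match 0.9 gives s ≈ 19.27.
So α = 0.74·19.27 ≈ 14.26, β = 0.26·19.27 ≈ 5.01.

α ≈ 14.26, β ≈ 5.01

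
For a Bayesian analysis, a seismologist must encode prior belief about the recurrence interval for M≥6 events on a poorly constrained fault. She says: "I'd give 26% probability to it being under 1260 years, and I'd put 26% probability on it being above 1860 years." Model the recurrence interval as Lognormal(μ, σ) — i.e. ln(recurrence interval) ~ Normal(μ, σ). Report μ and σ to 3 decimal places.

μ ≈ 7.334, σ ≈ 0.303

If T ~ Lognormal(μ,σ) then ln T ~ Normal(μ,σ), so the p-quantile of ln T is μ + z_p·σ.
ln(1260) = 7.139 and ln(1860) = 7.528; z_{0.26} = -0.6433, z_{0.74} = 0.6433.
σ = (7.528 − 7.139)/(0.6433 − (-0.6433)) = 0.303.
μ = 7.139 − (-0.6433)·0.303 = 7.334.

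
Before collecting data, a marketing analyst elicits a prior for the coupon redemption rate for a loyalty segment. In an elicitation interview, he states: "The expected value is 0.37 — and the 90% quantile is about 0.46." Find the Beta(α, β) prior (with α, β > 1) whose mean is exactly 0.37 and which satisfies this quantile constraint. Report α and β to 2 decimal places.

With mean 0.37 fixed, write α = 0.37s, β = 0.63s where s = α+β.
Need P(θ < 0.46) = 0.9 under Beta(0.37s, 0.63s). Normal approximation: (q−m)/√(m(1−m)/s) ≈ z_{0.9} = 1.28, so s ≈ 0.37·0.63·(1.28)²/(0.46−0.37)² = 47.3.
At s = 47.3: P(θ<0.46) ≈ 0.898. Adjusting to match 0.9 gives s ≈ 48.12.
So α = 0.37·48.12 ≈ 17.81, β = 0.63·48.12 ≈ 30.32.

α ≈ 17.81, β ≈ 30.32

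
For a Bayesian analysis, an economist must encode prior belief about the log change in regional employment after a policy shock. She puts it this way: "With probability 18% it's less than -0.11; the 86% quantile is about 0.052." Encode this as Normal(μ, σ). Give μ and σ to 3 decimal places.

μ = -0.036, σ = 0.081

For Normal(μ,σ), the p-quantile is μ + z_p·σ. Here z_{0.18} = -0.9154, z_{0.86} = 1.08.
So -0.11 = μ − 0.9154σ and 0.052 = μ + 1.08σ.
Subtracting: σ = (0.052 − -0.11)/(1.08 − (-0.9154)) = 0.081.
Then μ = -0.11 − (-0.9154)·0.081 = -0.036.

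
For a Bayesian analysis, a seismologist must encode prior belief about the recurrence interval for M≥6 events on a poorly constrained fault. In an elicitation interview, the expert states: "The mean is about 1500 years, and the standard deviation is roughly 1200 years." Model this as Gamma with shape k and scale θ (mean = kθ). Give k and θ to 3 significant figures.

k ≈ 1.56, θ ≈ 960

For Gamma(k, scale θ): mean = kθ, variance = kθ², so CV = 1/√k.
CV = SD/mean = 1200/1500 = 0.8, hence k = 1/CV² = 1.56.
Then θ = mean/k = 1500/1.56 = 960.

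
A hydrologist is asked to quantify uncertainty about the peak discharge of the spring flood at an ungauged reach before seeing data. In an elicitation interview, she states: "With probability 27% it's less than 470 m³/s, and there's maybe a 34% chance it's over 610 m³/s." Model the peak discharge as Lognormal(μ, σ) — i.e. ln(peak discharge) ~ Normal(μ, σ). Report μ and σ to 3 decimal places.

μ ≈ 6.309, σ ≈ 0.254

If T ~ Lognormal(μ,σ) then ln T ~ Normal(μ,σ), so the p-quantile of ln T is μ + z_p·σ.
ln(470) = 6.153 and ln(610) = 6.413; z_{0.27} = -0.6128, z_{0.66} = 0.4125.
σ = (6.413 − 6.153)/(0.4125 − (-0.6128)) = 0.254.
μ = 6.153 − (-0.6128)·0.254 = 6.309.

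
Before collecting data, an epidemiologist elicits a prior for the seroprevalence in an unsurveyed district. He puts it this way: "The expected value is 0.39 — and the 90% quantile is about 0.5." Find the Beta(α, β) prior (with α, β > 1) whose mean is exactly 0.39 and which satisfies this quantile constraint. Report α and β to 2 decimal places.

α ≈ 12.79, β ≈ 20.00

With mean 0.39 fixed, write α = 0.39s, β = 0.61s where s = α+β.
Need P(θ < 0.5) = 0.9 under Beta(0.39s, 0.61s). Normal approximation: (q−m)/√(m(1−m)/s) ≈ z_{0.9} = 1.28, so s ≈ 0.39·0.61·(1.28)²/(0.5−0.39)² = 32.3.
At s = 32.3: P(θ<0.5) ≈ 0.898. Adjusting to match 0.9 gives s ≈ 32.79.
So α = 0.39·32.79 ≈ 12.79, β = 0.61·32.79 ≈ 20.00.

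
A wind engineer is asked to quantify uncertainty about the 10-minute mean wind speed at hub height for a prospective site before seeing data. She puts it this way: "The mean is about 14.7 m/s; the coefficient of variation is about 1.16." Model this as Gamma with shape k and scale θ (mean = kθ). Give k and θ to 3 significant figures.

For Gamma(k, scale θ): mean = kθ, variance = kθ², so CV = 1/√k.
CV = 1.16, hence k = 1/CV² = 0.743.
Then θ = mean/k = 14.7/0.743 = 19.8.

k ≈ 0.743, θ ≈ 19.8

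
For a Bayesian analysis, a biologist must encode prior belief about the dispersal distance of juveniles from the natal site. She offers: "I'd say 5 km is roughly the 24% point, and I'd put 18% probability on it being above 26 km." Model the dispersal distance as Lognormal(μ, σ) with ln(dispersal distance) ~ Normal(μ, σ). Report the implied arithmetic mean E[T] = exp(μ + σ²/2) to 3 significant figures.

If T ~ Lognormal(μ,σ) then ln T ~ Normal(μ,σ), so the p-quantile of ln T is μ + z_p·σ.
ln(5) = 1.609 and ln(26) = 3.258; z_{0.24} = -0.7063, z_{0.82} = 0.9154.
σ = (3.258 − 1.609)/(0.9154 − (-0.7063)) = 1.017.
μ = 1.609 − (-0.7063)·1.017 = 2.327.
E[T] = exp(μ + σ²/2) = exp(2.327 + 0.5168) = 17.2 km.

E[T] ≈ 17.2 km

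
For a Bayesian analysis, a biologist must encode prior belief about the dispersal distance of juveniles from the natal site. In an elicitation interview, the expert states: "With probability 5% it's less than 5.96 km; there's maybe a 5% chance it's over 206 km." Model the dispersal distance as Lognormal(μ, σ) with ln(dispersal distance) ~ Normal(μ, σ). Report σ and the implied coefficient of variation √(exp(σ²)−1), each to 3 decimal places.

σ ≈ 1.077, CV ≈ 1.480

If T ~ Lognormal(μ,σ) then ln T ~ Normal(μ,σ), so the p-quantile of ln T is μ + z_p·σ.
ln(5.96) = 1.785 and ln(206) = 5.328; z_{0.05} = -1.645, z_{0.95} = 1.645.
σ = (5.328 − 1.785)/(1.645 − (-1.645)) = 1.077.
μ = 1.785 − (-1.645)·1.077 = 3.556.
CV = √(exp(σ²)−1) = √(exp(1.1598)−1) = 1.480.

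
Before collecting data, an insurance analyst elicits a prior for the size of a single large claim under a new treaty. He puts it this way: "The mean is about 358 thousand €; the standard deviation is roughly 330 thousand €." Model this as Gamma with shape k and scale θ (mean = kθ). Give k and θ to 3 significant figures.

k ≈ 1.18, θ ≈ 304

For Gamma(k, scale θ): mean = kθ, variance = kθ², so CV = 1/√k.
CV = SD/mean = 330/358 = 0.9218, hence k = 1/CV² = 1.18.
Then θ = mean/k = 358/1.18 = 304.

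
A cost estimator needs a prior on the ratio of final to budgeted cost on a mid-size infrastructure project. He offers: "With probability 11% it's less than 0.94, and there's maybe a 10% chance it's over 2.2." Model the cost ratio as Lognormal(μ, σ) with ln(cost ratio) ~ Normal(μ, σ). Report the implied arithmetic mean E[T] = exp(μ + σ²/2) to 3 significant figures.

If T ~ Lognormal(μ,σ) then ln T ~ Normal(μ,σ), so the p-quantile of ln T is μ + z_p·σ.
ln(0.94) = -0.06188 and ln(2.2) = 0.7885; z_{0.11} = -1.227, z_{0.9} = 1.282.
σ = (0.7885 − -0.06188)/(1.282 − (-1.227)) = 0.339.
μ = -0.06188 − (-1.227)·0.339 = 0.354.
E[T] = exp(μ + σ²/2) = exp(0.354 + 0.0575) = 1.51.

E[T] ≈ 1.51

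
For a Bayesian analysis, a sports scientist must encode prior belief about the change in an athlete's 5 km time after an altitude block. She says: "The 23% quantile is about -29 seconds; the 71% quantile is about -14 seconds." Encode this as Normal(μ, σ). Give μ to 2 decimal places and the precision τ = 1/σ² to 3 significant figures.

For Normal(μ,σ), the p-quantile is μ + z_p·σ. Here z_{0.23} = -0.7388, z_{0.71} = 0.5534.
So -29 = μ − 0.7388σ and -14 = μ + 0.5534σ.
Subtracting: σ = (-14 − -29)/(0.5534 − (-0.7388)) = 11.61.
Then μ = -29 − (-0.7388)·11.61 = -20.42.
Precision τ = 1/σ² = 1/11.61² = 0.00742.

μ = -20.42, τ = 0.00742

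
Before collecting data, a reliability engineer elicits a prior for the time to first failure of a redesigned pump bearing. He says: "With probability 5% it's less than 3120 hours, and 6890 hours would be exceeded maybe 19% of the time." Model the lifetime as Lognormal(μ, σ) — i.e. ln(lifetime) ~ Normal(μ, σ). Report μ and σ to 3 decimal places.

μ ≈ 8.562, σ ≈ 0.314

If T ~ Lognormal(μ,σ) then ln T ~ Normal(μ,σ), so the p-quantile of ln T is μ + z_p·σ.
ln(3120) = 8.046 and ln(6890) = 8.838; z_{0.05} = -1.645, z_{0.81} = 0.8779.
σ = (8.838 − 8.046)/(0.8779 − (-1.645)) = 0.314.
μ = 8.046 − (-1.645)·0.314 = 8.562.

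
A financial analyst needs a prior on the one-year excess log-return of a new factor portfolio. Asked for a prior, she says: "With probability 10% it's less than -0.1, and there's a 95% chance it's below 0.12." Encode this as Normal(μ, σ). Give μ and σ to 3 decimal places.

The p-quantile of Normal(μ,σ) is μ + z_p·σ, with z_{0.1} = -1.282 and z_{0.95} = 1.645.
Eliminate σ: μ = (z₂·x₁ − z₁·x₂)/(z₂ − z₁) = (1.645·-0.1 − (-1.282)·0.12)/2.926 = -0.004.
Then σ = (x₂ − x₁)/(z₂ − z₁) = (0.12 − -0.1)/2.926 = 0.075.

μ = -0.004, σ = 0.075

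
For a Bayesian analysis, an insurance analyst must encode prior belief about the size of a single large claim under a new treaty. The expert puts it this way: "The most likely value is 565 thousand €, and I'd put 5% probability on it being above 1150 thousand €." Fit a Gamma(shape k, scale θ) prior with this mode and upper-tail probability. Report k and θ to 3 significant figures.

k ≈ 6.48, θ ≈ 103

Gamma(k,θ) with k>1 has mode (k−1)θ, so θ = 565/(k−1).
Need P(X < 1150) = 0.95 with θ tied to k this way. Start at k = 2, θ = 565: P(X<1150) ≈ 0.603.
Too low — raise k to concentrate. Iterating converges to k ≈ 6.48.
Then θ = 565/(6.48−1) ≈ 103.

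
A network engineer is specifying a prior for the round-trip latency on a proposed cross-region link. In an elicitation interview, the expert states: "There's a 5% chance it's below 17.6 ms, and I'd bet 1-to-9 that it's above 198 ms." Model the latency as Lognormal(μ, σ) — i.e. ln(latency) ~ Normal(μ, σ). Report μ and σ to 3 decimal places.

If T ~ Lognormal(μ,σ) then ln T ~ Normal(μ,σ), so the p-quantile of ln T is μ + z_p·σ.
ln(17.6) = 2.868 and ln(198) = 5.288; z_{0.05} = -1.645, z_{0.9} = 1.282.
σ = (5.288 − 2.868)/(1.282 − (-1.645)) = 0.827.
μ = 2.868 − (-1.645)·0.827 = 4.228.

μ ≈ 4.228, σ ≈ 0.827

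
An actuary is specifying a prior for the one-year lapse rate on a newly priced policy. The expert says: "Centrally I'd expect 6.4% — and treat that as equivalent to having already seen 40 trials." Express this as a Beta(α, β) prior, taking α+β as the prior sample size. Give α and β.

α = 2.56, β = 37.44

Under the effective-sample-size interpretation, Beta(α, β) has prior mean α/(α+β) and prior sample size α+β.
So α+β = 40 and α/(α+β) = 0.064, giving α = 0.064·40 = 2.56 and β = 40 − 2.56 = 37.44.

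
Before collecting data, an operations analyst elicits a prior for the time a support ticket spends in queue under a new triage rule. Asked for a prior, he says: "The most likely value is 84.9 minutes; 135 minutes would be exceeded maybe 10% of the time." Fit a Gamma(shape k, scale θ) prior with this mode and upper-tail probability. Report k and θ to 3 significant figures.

k ≈ 9.73, θ ≈ 9.73

Gamma(k,θ) with k>1 has mode (k−1)θ, so θ = 84.9/(k−1).
Need P(X < 135) = 0.9 with θ tied to k this way. Start at k = 2, θ = 84.9: P(X<135) ≈ 0.472.
Too low — raise k to concentrate. Iterating converges to k ≈ 9.73.
Then θ = 84.9/(9.73−1) ≈ 9.73.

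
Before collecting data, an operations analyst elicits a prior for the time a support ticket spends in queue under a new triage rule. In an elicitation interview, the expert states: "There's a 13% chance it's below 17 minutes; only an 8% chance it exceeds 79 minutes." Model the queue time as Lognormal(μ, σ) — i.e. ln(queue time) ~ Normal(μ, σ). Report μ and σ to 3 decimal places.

μ ≈ 3.517, σ ≈ 0.607

If T ~ Lognormal(μ,σ) then ln T ~ Normal(μ,σ), so the p-quantile of ln T is μ + z_p·σ.
ln(17) = 2.833 and ln(79) = 4.369; z_{0.13} = -1.126, z_{0.92} = 1.405.
σ = (4.369 − 2.833)/(1.405 − (-1.126)) = 0.607.
μ = 2.833 − (-1.126)·0.607 = 3.517.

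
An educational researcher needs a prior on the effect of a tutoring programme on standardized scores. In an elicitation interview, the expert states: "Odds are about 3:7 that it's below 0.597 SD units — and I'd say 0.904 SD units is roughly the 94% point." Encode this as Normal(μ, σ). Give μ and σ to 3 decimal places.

For Normal(μ,σ), the p-quantile is μ + z_p·σ. Here z_{0.3} = -0.5244, z_{0.94} = 1.555.
So 0.597 = μ − 0.5244σ and 0.904 = μ + 1.555σ.
Subtracting: σ = (0.904 − 0.597)/(1.555 − (-0.5244)) = 0.148.
Then μ = 0.597 − (-0.5244)·0.148 = 0.674.

μ = 0.674, σ = 0.148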